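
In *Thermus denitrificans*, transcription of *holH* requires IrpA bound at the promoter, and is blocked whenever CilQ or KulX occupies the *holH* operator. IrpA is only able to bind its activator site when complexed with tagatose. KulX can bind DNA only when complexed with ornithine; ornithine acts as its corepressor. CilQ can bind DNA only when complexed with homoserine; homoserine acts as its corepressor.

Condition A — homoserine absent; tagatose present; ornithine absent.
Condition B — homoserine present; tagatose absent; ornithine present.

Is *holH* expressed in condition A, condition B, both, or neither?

Condition A:
Homoserine is absent, so CilQ is inactive.
Tagatose is present, so IrpA is active.
Ornithine is absent, so KulX is inactive.
No repressor is bound and IrpA is active, so *holH* is transcribed.
→ *holH* is ON in A.
Condition B:
Homoserine is present, so CilQ is active.
Tagatose is absent, so IrpA is inactive.
Ornithine is present, so KulX is active.
With repressor CilQ bound, *holH* is not transcribed.
→ *holH* is OFF in B.

A only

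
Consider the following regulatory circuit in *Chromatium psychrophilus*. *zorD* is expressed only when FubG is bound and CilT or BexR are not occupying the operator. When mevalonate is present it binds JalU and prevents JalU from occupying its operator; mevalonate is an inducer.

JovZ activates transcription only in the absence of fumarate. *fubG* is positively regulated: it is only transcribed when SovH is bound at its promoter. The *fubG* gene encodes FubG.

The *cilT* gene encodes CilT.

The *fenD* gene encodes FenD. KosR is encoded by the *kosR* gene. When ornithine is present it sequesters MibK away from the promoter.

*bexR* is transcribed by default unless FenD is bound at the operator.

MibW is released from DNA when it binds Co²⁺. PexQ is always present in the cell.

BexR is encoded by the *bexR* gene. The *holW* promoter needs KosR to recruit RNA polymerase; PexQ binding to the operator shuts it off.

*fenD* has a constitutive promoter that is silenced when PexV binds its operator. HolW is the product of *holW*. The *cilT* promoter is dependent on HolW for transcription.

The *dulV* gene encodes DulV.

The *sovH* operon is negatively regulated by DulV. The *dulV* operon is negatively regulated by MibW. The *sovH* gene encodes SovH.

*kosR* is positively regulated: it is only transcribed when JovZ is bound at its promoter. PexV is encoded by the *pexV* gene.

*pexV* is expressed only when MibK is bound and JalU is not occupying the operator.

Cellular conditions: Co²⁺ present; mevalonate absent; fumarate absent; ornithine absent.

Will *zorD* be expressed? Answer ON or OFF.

Fumarate is absent, so JovZ is active.
No repressor is bound and JovZ is active, so *kosR* is transcribed.
So KosR is produced and active.
PexQ is produced constitutively and is active.
With repressor PexQ bound, *holW* is not transcribed.
So HolW is not produced.
Required activator HolW is absent, so *cilT* is not transcribed.
So CilT is not produced.
Co²⁺ is present, so MibW is inactive.
With no repressor bound, *dulV* is transcribed.
So DulV is produced and active.
With repressor DulV bound, *sovH* is not transcribed.
So SovH is not produced.
Required activator SovH is absent, so *fubG* is not transcribed.
So FubG is not produced.
Mevalonate is absent, so JalU is active.
Ornithine is absent, so MibK is active.
With repressor JalU bound, *pexV* is not transcribed.
So PexV is not produced.
With no repressor bound, *fenD* is transcribed.
So FenD is produced and active.
With repressor FenD bound, *bexR* is not transcribed.
So BexR is not produced.
Required activator FubG is absent, so *zorD* is not transcribed.

OFF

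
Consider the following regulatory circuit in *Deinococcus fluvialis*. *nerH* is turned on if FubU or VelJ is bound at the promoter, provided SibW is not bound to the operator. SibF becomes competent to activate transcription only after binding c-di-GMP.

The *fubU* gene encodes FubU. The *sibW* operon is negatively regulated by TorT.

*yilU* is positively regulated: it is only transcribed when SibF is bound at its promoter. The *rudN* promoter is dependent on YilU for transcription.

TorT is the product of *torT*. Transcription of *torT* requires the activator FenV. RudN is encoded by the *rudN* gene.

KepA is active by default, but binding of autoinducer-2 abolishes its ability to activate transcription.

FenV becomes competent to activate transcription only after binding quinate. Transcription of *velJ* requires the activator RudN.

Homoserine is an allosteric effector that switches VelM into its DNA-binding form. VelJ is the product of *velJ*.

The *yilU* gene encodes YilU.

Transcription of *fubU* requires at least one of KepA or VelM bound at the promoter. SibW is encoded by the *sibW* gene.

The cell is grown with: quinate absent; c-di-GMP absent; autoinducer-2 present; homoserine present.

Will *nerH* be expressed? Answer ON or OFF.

OFF

Autoinducer-2 is present, so KepA is inactive.
Homoserine is present, so VelM is active.
Activator VelM is present, so *fubU* is transcribed.
So FubU is produced and active.
Quinate is absent, so FenV is inactive.
Required activator FenV is absent, so *torT* is not transcribed.
So TorT is not produced.
With no repressor bound, *sibW* is transcribed.
So SibW is produced and active.
c-di-GMP is absent, so SibF is inactive.
Required activator SibF is absent, so *yilU* is not transcribed.
So YilU is not produced.
Required activator YilU is absent, so *rudN* is not transcribed.
So RudN is not produced.
Required activator RudN is absent, so *velJ* is not transcribed.
So VelJ is not produced.
With repressor SibW bound, *nerH* is not transcribed.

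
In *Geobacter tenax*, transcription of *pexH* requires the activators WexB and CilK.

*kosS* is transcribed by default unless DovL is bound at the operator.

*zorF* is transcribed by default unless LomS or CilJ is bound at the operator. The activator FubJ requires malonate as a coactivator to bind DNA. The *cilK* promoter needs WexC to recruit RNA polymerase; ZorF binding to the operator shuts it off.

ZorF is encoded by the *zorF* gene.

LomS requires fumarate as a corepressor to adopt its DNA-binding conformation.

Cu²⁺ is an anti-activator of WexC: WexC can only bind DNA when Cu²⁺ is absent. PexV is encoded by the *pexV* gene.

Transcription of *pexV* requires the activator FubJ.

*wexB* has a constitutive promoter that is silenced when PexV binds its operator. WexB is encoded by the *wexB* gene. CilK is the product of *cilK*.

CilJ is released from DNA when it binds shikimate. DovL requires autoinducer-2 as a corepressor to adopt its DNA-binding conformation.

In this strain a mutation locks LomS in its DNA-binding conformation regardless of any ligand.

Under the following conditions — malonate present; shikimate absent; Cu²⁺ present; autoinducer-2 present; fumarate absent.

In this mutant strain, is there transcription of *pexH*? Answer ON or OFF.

OFF

Malonate is present, so FubJ is active.
No repressor is bound and FubJ is active, so *pexV* is transcribed.
So PexV is produced and active.
With repressor PexV bound, *wexB* is not transcribed.
So WexB is not produced.
LomS is constitutively active in this strain.
Shikimate is absent, so CilJ is active.
With repressor LomS bound, *zorF* is not transcribed.
So ZorF is not produced.
Cu²⁺ is present, so WexC is inactive.
Required activator WexC is absent, so *cilK* is not transcribed.
So CilK is not produced.
Required activator WexB is absent, so *pexH* is not transcribed.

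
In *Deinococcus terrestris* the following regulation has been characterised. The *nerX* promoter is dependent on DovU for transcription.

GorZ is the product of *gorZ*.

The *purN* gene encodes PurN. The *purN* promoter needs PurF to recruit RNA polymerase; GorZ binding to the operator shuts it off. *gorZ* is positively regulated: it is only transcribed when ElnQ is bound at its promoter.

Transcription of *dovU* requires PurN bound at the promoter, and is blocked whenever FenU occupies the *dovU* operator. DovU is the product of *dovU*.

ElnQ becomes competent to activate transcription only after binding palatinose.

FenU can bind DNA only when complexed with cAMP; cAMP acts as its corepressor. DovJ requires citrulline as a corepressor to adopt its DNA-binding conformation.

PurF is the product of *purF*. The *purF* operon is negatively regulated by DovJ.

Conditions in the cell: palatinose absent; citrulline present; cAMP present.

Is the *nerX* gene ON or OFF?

OFF

Citrulline is present, so DovJ is active.
With repressor DovJ bound, *purF* is not transcribed.
So PurF is not produced.
Palatinose is absent, so ElnQ is inactive.
Required activator ElnQ is absent, so *gorZ* is not transcribed.
So GorZ is not produced.
Required activator PurF is absent, so *purN* is not transcribed.
So PurN is not produced.
cAMP is present, so FenU is active.
With repressor FenU bound, *dovU* is not transcribed.
So DovU is not produced.
Required activator DovU is absent, so *nerX* is not transcribed.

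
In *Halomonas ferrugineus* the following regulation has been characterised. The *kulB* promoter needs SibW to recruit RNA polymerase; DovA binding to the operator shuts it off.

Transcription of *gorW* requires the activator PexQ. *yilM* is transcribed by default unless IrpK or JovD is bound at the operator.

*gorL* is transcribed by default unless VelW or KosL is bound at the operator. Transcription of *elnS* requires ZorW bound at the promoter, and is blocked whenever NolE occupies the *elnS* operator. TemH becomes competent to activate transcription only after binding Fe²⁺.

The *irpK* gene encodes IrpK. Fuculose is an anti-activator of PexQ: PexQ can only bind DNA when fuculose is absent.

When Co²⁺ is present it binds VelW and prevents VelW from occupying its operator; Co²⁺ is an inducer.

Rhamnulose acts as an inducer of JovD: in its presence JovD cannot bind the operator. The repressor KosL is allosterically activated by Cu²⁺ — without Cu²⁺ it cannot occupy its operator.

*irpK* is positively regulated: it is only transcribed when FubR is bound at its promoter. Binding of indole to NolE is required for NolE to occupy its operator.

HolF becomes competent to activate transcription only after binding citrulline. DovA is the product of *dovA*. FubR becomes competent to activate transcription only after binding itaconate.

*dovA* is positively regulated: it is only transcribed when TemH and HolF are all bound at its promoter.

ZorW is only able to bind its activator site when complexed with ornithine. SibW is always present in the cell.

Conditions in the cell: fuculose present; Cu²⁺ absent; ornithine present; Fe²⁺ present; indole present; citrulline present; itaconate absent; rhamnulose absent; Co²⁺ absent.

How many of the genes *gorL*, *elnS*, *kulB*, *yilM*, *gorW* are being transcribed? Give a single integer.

Co²⁺ is absent, so VelW is active.
Cu²⁺ is absent, so KosL is inactive.
With repressor VelW bound, *gorL* is not transcribed.
→ *gorL* is OFF.
Indole is present, so NolE is active.
Ornithine is present, so ZorW is active.
With repressor NolE bound, *elnS* is not transcribed.
→ *elnS* is OFF.
Fe²⁺ is present, so TemH is active.
Citrulline is present, so HolF is active.
No repressor is bound and TemH and HolF are active, so *dovA* is transcribed.
So DovA is produced and active.
SibW is produced constitutively and is active.
With repressor DovA bound, *kulB* is not transcribed.
→ *kulB* is OFF.
Itaconate is absent, so FubR is inactive.
Required activator FubR is absent, so *irpK* is not transcribed.
So IrpK is not produced.
Rhamnulose is absent, so JovD is active.
With repressor JovD bound, *yilM* is not transcribed.
→ *yilM* is OFF.
Fuculose is present, so PexQ is inactive.
Required activator PexQ is absent, so *gorW* is not transcribed.
→ *gorW* is OFF.
0 of the 5 genes are transcribed.

0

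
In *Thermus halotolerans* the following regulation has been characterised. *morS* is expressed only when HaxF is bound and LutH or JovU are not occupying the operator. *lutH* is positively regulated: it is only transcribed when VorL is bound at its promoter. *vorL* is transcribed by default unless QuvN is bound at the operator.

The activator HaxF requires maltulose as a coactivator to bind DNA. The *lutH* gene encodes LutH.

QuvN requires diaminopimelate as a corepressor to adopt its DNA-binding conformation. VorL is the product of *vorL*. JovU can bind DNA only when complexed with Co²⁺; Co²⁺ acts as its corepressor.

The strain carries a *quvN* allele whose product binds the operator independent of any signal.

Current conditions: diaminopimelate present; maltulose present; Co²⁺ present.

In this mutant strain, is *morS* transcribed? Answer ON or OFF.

QuvN is constitutively active in this strain.
With repressor QuvN bound, *vorL* is not transcribed.
So VorL is not produced.
Required activator VorL is absent, so *lutH* is not transcribed.
So LutH is not produced.
Maltulose is present, so HaxF is active.
Co²⁺ is present, so JovU is active.
With repressor JovU bound, *morS* is not transcribed.

OFF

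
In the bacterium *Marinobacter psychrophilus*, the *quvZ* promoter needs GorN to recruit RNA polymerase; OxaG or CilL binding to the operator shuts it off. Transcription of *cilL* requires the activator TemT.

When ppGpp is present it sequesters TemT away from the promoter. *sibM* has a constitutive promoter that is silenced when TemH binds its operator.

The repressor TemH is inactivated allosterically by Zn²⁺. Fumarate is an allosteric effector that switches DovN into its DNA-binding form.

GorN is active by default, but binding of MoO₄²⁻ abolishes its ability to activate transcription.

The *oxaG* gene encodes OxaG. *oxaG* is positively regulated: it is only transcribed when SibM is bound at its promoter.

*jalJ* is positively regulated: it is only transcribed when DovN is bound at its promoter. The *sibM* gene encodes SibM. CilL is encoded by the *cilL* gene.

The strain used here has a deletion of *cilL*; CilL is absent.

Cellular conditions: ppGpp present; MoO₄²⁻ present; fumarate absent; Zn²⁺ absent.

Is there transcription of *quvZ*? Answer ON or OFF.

OFF

Zn²⁺ is absent, so TemH is active.
With repressor TemH bound, *sibM* is not transcribed.
So SibM is not produced.
Required activator SibM is absent, so *oxaG* is not transcribed.
So OxaG is not produced.
CilL is non-functional in this strain, so it has no effect.
MoO₄²⁻ is present, so GorN is inactive.
Required activator GorN is absent, so *quvZ* is not transcribed.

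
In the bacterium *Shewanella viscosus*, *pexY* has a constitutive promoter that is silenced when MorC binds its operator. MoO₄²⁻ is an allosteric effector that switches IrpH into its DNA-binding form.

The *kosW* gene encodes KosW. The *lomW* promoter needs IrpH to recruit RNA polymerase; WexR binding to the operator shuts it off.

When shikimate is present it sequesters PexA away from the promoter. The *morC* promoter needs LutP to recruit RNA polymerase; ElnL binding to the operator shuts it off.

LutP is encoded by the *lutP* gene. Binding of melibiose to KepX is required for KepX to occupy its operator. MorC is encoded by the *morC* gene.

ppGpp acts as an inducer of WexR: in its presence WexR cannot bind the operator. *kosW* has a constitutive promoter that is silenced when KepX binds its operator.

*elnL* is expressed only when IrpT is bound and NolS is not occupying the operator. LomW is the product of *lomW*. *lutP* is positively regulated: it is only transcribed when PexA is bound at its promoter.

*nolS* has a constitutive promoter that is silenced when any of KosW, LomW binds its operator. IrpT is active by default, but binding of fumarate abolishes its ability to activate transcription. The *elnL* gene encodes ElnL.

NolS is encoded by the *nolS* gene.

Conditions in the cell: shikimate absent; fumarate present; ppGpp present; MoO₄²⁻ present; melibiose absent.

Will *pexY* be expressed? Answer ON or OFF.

Melibiose is absent, so KepX is inactive.
With no repressor bound, *kosW* is transcribed.
So KosW is produced and active.
MoO₄²⁻ is present, so IrpH is active.
ppGpp is present, so WexR is inactive.
No repressor is bound and IrpH is active, so *lomW* is transcribed.
So LomW is produced and active.
With repressor KosW bound, *nolS* is not transcribed.
So NolS is not produced.
Fumarate is present, so IrpT is inactive.
Required activator IrpT is absent, so *elnL* is not transcribed.
So ElnL is not produced.
Shikimate is absent, so PexA is active.
No repressor is bound and PexA is active, so *lutP* is transcribed.
So LutP is produced and active.
No repressor is bound and LutP is active, so *morC* is transcribed.
So MorC is produced and active.
With repressor MorC bound, *pexY* is not transcribed.

OFF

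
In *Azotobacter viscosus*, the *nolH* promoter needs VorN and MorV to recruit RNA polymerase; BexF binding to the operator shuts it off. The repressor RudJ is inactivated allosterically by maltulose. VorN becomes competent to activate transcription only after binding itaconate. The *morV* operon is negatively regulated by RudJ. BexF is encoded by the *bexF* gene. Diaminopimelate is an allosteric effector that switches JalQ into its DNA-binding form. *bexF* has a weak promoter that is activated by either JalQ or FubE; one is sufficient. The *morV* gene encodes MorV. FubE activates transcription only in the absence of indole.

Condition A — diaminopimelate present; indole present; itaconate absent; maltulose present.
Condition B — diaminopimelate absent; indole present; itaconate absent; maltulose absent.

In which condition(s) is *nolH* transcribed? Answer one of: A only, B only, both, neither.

neither

Condition A:
Diaminopimelate is present, so JalQ is active.
Indole is present, so FubE is inactive.
Activator JalQ is present, so *bexF* is transcribed.
So BexF is produced and active.
Itaconate is absent, so VorN is inactive.
Maltulose is present, so RudJ is inactive.
With no repressor bound, *morV* is transcribed.
So MorV is produced and active.
With repressor BexF bound, *nolH* is not transcribed.
→ *nolH* is OFF in A.
Condition B:
Diaminopimelate is absent, so JalQ is inactive.
Indole is present, so FubE is inactive.
No activator is available at the *bexF* promoter, so *bexF* is not transcribed.
So BexF is not produced.
Itaconate is absent, so VorN is inactive.
Maltulose is absent, so RudJ is active.
With repressor RudJ bound, *morV* is not transcribed.
So MorV is not produced.
Required activator VorN is absent, so *nolH* is not transcribed.
→ *nolH* is OFF in B.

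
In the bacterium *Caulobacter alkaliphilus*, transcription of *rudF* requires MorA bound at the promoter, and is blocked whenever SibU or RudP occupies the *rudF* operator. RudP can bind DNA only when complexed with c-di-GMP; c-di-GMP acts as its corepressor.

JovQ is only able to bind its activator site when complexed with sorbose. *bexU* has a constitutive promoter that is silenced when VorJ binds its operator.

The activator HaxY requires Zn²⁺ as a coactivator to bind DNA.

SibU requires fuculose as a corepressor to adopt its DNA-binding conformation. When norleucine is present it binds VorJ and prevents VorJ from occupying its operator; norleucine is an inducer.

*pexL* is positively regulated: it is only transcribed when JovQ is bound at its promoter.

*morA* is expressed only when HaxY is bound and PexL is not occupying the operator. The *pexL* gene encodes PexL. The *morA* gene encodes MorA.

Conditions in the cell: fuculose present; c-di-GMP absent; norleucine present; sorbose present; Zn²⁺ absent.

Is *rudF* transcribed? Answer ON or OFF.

Zn²⁺ is absent, so HaxY is inactive.
Sorbose is present, so JovQ is active.
No repressor is bound and JovQ is active, so *pexL* is transcribed.
So PexL is produced and active.
With repressor PexL bound, *morA* is not transcribed.
So MorA is not produced.
Fuculose is present, so SibU is active.
c-di-GMP is absent, so RudP is inactive.
With repressor SibU bound, *rudF* is not transcribed.

OFF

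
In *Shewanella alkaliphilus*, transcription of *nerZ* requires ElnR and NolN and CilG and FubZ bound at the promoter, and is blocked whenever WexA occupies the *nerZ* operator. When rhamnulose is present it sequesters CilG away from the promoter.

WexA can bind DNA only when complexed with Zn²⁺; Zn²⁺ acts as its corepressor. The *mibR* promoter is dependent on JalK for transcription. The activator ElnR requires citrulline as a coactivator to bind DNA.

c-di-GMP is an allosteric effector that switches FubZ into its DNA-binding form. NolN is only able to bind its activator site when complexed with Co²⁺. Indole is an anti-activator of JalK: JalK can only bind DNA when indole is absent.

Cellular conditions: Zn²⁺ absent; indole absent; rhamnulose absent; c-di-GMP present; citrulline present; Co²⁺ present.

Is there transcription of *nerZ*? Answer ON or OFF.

Citrulline is present, so ElnR is active.
Co²⁺ is present, so NolN is active.
Rhamnulose is absent, so CilG is active.
Zn²⁺ is absent, so WexA is inactive.
c-di-GMP is present, so FubZ is active.
No repressor is bound and ElnR and NolN and CilG and FubZ are active, so *nerZ* is transcribed.

ON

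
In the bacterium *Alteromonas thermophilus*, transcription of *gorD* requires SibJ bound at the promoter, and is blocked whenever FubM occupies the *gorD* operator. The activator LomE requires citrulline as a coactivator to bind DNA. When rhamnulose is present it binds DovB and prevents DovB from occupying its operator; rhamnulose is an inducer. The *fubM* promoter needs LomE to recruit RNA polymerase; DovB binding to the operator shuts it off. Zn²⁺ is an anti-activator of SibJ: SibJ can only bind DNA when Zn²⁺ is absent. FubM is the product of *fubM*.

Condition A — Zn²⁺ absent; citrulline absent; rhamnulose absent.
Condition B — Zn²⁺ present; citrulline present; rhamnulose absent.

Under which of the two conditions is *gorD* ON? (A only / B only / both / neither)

A only

Condition A:
Zn²⁺ is absent, so SibJ is active.
Citrulline is absent, so LomE is inactive.
Rhamnulose is absent, so DovB is active.
With repressor DovB bound, *fubM* is not transcribed.
So FubM is not produced.
No repressor is bound and SibJ is active, so *gorD* is transcribed.
→ *gorD* is ON in A.
Condition B:
Zn²⁺ is present, so SibJ is inactive.
Citrulline is present, so LomE is active.
Rhamnulose is absent, so DovB is active.
With repressor DovB bound, *fubM* is not transcribed.
So FubM is not produced.
Required activator SibJ is absent, so *gorD* is not transcribed.
→ *gorD* is OFF in B.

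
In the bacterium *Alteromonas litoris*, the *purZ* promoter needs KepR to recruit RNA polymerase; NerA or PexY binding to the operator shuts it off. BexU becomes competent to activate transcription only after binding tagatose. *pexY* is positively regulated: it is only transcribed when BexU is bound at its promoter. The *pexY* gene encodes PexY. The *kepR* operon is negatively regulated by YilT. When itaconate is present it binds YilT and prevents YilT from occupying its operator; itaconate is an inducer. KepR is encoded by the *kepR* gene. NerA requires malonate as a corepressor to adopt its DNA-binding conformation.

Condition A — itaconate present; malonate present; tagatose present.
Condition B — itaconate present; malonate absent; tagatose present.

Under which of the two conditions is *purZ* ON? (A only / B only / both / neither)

Condition A:
Itaconate is present, so YilT is inactive.
With no repressor bound, *kepR* is transcribed.
So KepR is produced and active.
Malonate is present, so NerA is active.
Tagatose is present, so BexU is active.
No repressor is bound and BexU is active, so *pexY* is transcribed.
So PexY is produced and active.
With repressor NerA bound, *purZ* is not transcribed.
→ *purZ* is OFF in A.
Condition B:
Itaconate is present, so YilT is inactive.
With no repressor bound, *kepR* is transcribed.
So KepR is produced and active.
Malonate is absent, so NerA is inactive.
Tagatose is present, so BexU is active.
No repressor is bound and BexU is active, so *pexY* is transcribed.
So PexY is produced and active.
With repressor PexY bound, *purZ* is not transcribed.
→ *purZ* is OFF in B.

neither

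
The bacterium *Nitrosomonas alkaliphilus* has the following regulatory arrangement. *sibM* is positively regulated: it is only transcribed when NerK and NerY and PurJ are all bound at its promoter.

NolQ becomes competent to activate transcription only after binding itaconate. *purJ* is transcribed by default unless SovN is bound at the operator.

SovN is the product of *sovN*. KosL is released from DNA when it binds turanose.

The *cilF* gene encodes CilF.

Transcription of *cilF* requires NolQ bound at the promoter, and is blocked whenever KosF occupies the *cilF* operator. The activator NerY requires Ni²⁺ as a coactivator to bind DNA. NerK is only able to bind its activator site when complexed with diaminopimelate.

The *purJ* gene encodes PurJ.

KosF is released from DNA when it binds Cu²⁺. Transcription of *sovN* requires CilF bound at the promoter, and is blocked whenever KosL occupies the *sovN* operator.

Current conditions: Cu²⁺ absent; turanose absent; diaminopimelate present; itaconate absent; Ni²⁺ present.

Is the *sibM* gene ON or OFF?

Diaminopimelate is present, so NerK is active.
Ni²⁺ is present, so NerY is active.
Cu²⁺ is absent, so KosF is active.
Itaconate is absent, so NolQ is inactive.
With repressor KosF bound, *cilF* is not transcribed.
So CilF is not produced.
Turanose is absent, so KosL is active.
With repressor KosL bound, *sovN* is not transcribed.
So SovN is not produced.
With no repressor bound, *purJ* is transcribed.
So PurJ is produced and active.
No repressor is bound and NerK and NerY and PurJ are active, so *sibM* is transcribed.

ON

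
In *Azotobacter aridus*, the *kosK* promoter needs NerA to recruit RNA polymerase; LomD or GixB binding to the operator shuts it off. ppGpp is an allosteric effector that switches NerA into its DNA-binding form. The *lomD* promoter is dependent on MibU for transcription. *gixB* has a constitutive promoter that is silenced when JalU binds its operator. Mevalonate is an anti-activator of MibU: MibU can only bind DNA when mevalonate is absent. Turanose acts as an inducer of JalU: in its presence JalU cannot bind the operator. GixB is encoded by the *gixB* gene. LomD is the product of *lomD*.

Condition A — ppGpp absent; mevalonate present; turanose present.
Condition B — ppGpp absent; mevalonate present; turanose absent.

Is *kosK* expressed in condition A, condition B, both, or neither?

Condition A:
ppGpp is absent, so NerA is inactive.
Mevalonate is present, so MibU is inactive.
Required activator MibU is absent, so *lomD* is not transcribed.
So LomD is not produced.
Turanose is present, so JalU is inactive.
With no repressor bound, *gixB* is transcribed.
So GixB is produced and active.
With repressor GixB bound, *kosK* is not transcribed.
→ *kosK* is OFF in A.
Condition B:
ppGpp is absent, so NerA is inactive.
Mevalonate is present, so MibU is inactive.
Required activator MibU is absent, so *lomD* is not transcribed.
So LomD is not produced.
Turanose is absent, so JalU is active.
With repressor JalU bound, *gixB* is not transcribed.
So GixB is not produced.
Required activator NerA is absent, so *kosK* is not transcribed.
→ *kosK* is OFF in B.

neither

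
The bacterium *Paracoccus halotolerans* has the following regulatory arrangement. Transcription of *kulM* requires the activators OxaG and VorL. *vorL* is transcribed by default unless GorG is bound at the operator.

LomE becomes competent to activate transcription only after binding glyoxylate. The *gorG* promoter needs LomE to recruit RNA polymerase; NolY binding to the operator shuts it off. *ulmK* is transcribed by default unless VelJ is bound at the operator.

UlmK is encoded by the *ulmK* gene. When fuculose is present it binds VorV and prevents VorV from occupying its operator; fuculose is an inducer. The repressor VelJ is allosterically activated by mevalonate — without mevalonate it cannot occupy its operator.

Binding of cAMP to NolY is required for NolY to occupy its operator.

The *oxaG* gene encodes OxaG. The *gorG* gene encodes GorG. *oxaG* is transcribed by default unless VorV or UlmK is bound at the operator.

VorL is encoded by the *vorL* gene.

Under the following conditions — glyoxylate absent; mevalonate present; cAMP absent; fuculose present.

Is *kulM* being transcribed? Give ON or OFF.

ON

Fuculose is present, so VorV is inactive.
Mevalonate is present, so VelJ is active.
With repressor VelJ bound, *ulmK* is not transcribed.
So UlmK is not produced.
With no repressor bound, *oxaG* is transcribed.
So OxaG is produced and active.
Glyoxylate is absent, so LomE is inactive.
cAMP is absent, so NolY is inactive.
Required activator LomE is absent, so *gorG* is not transcribed.
So GorG is not produced.
With no repressor bound, *vorL* is transcribed.
So VorL is produced and active.
No repressor is bound and OxaG and VorL are active, so *kulM* is transcribed.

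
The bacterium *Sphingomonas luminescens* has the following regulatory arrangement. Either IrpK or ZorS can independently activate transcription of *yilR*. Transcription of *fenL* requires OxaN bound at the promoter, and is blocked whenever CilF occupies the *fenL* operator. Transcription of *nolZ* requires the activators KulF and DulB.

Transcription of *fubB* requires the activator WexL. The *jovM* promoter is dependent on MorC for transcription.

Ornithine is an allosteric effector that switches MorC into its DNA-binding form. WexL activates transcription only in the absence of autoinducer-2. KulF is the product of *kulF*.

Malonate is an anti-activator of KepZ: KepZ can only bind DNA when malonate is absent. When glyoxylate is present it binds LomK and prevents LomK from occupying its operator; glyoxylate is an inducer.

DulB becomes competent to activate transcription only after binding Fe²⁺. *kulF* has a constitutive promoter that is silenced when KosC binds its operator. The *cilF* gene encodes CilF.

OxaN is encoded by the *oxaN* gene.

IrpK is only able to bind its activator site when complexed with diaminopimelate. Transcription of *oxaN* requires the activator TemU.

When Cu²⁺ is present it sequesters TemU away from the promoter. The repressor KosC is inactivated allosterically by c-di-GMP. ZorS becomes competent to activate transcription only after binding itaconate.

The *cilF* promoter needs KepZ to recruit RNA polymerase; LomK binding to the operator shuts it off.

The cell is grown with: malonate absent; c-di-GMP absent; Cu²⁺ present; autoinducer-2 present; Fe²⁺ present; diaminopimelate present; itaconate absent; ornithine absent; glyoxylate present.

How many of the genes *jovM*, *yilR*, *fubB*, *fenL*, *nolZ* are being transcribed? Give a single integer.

1

Ornithine is absent, so MorC is inactive.
Required activator MorC is absent, so *jovM* is not transcribed.
→ *jovM* is OFF.
Diaminopimelate is present, so IrpK is active.
Itaconate is absent, so ZorS is inactive.
Activator IrpK is present, so *yilR* is transcribed.
→ *yilR* is ON.
Autoinducer-2 is present, so WexL is inactive.
Required activator WexL is absent, so *fubB* is not transcribed.
→ *fubB* is OFF.
Malonate is absent, so KepZ is active.
Glyoxylate is present, so LomK is inactive.
No repressor is bound and KepZ is active, so *cilF* is transcribed.
So CilF is produced and active.
Cu²⁺ is present, so TemU is inactive.
Required activator TemU is absent, so *oxaN* is not transcribed.
So OxaN is not produced.
With repressor CilF bound, *fenL* is not transcribed.
→ *fenL* is OFF.
c-di-GMP is absent, so KosC is active.
With repressor KosC bound, *kulF* is not transcribed.
So KulF is not produced.
Fe²⁺ is present, so DulB is active.
Required activator KulF is absent, so *nolZ* is not transcribed.
→ *nolZ* is OFF.
1 of the 5 genes is transcribed.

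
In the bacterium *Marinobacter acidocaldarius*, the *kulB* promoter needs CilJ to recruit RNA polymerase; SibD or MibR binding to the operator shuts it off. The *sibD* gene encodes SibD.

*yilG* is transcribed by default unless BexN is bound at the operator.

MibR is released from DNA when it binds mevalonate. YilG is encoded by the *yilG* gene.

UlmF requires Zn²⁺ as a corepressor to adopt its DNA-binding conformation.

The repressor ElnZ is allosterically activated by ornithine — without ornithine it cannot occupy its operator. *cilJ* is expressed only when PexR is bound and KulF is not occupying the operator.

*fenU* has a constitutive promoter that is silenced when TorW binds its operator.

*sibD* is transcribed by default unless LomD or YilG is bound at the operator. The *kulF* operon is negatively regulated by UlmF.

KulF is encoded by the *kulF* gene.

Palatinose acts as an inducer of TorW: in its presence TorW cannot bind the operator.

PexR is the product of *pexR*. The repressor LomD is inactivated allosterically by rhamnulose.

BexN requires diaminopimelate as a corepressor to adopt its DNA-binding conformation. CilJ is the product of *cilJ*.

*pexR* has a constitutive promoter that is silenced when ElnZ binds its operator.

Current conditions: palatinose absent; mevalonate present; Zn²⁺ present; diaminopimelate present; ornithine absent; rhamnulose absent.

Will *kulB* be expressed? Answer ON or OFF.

ON

Zn²⁺ is present, so UlmF is active.
With repressor UlmF bound, *kulF* is not transcribed.
So KulF is not produced.
Ornithine is absent, so ElnZ is inactive.
With no repressor bound, *pexR* is transcribed.
So PexR is produced and active.
No repressor is bound and PexR is active, so *cilJ* is transcribed.
So CilJ is produced and active.
Rhamnulose is absent, so LomD is active.
Diaminopimelate is present, so BexN is active.
With repressor BexN bound, *yilG* is not transcribed.
So YilG is not produced.
With repressor LomD bound, *sibD* is not transcribed.
So SibD is not produced.
Mevalonate is present, so MibR is inactive.
No repressor is bound and CilJ is active, so *kulB* is transcribed.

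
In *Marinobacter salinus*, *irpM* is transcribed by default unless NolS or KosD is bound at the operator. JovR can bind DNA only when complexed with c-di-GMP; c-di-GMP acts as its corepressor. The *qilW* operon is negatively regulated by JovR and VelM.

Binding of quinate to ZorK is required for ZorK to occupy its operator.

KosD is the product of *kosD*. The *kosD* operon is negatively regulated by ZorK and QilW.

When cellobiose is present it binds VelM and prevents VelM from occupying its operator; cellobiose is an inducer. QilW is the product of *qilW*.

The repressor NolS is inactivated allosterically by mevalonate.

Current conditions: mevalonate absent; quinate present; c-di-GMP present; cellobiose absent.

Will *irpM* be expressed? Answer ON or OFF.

Mevalonate is absent, so NolS is active.
Quinate is present, so ZorK is active.
c-di-GMP is present, so JovR is active.
Cellobiose is absent, so VelM is active.
With repressor JovR bound, *qilW* is not transcribed.
So QilW is not produced.
With repressor ZorK bound, *kosD* is not transcribed.
So KosD is not produced.
With repressor NolS bound, *irpM* is not transcribed.

OFF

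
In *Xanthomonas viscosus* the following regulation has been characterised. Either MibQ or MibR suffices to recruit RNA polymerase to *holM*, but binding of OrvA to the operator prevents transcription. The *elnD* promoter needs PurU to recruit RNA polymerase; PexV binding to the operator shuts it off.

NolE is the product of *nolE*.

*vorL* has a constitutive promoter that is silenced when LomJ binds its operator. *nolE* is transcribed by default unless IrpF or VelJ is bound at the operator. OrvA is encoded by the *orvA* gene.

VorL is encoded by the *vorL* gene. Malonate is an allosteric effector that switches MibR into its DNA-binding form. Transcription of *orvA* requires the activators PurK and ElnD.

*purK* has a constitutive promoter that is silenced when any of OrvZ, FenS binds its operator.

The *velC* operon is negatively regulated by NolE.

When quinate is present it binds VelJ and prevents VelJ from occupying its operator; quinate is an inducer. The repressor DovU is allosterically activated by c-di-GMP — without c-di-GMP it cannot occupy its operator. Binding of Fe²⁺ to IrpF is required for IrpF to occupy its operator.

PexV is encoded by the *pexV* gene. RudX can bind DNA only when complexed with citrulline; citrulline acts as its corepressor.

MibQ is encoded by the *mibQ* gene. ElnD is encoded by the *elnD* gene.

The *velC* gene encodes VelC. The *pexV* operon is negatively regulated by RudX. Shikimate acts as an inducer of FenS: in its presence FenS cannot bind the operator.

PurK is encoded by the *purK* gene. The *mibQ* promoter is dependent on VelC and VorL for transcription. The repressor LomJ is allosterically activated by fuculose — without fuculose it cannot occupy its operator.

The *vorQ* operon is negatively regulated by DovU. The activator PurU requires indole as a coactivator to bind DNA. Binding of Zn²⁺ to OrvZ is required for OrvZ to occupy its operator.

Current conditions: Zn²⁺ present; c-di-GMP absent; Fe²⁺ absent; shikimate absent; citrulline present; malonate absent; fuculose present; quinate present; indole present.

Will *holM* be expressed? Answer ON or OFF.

OFF

Fe²⁺ is absent, so IrpF is inactive.
Quinate is present, so VelJ is inactive.
With no repressor bound, *nolE* is transcribed.
So NolE is produced and active.
With repressor NolE bound, *velC* is not transcribed.
So VelC is not produced.
Fuculose is present, so LomJ is active.
With repressor LomJ bound, *vorL* is not transcribed.
So VorL is not produced.
Required activator VelC is absent, so *mibQ* is not transcribed.
So MibQ is not produced.
Zn²⁺ is present, so OrvZ is active.
Shikimate is absent, so FenS is active.
With repressor OrvZ bound, *purK* is not transcribed.
So PurK is not produced.
Citrulline is present, so RudX is active.
With repressor RudX bound, *pexV* is not transcribed.
So PexV is not produced.
Indole is present, so PurU is active.
No repressor is bound and PurU is active, so *elnD* is transcribed.
So ElnD is produced and active.
Required activator PurK is absent, so *orvA* is not transcribed.
So OrvA is not produced.
Malonate is absent, so MibR is inactive.
No activator is available at the *holM* promoter, so *holM* is not transcribed.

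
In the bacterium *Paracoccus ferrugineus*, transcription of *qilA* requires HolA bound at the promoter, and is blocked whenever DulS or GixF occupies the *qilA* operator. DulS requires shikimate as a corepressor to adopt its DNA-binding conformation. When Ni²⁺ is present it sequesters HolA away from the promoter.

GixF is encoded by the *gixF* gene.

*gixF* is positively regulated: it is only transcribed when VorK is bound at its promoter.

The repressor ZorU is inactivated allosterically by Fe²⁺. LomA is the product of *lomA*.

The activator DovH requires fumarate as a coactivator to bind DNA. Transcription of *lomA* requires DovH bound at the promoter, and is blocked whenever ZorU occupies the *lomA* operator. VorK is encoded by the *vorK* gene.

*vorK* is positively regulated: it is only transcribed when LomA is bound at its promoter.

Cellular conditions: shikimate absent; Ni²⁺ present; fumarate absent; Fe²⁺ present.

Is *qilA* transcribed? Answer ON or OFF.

OFF

Ni²⁺ is present, so HolA is inactive.
Shikimate is absent, so DulS is inactive.
Fe²⁺ is present, so ZorU is inactive.
Fumarate is absent, so DovH is inactive.
Required activator DovH is absent, so *lomA* is not transcribed.
So LomA is not produced.
Required activator LomA is absent, so *vorK* is not transcribed.
So VorK is not produced.
Required activator VorK is absent, so *gixF* is not transcribed.
So GixF is not produced.
Required activator HolA is absent, so *qilA* is not transcribed.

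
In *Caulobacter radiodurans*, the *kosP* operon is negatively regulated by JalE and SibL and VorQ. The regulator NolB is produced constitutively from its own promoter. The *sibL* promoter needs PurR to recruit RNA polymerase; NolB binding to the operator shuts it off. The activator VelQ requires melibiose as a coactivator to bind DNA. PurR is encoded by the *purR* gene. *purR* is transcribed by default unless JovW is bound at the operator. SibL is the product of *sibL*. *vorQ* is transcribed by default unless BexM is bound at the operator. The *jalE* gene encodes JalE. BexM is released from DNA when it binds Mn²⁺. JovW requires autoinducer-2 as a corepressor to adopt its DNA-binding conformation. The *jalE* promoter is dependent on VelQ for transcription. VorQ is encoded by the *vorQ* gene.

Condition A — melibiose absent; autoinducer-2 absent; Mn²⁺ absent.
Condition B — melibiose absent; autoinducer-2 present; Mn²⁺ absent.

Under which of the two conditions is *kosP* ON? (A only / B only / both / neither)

Condition A:
Melibiose is absent, so VelQ is inactive.
Required activator VelQ is absent, so *jalE* is not transcribed.
So JalE is not produced.
Autoinducer-2 is absent, so JovW is inactive.
With no repressor bound, *purR* is transcribed.
So PurR is produced and active.
NolB is produced constitutively and is active.
With repressor NolB bound, *sibL* is not transcribed.
So SibL is not produced.
Mn²⁺ is absent, so BexM is active.
With repressor BexM bound, *vorQ* is not transcribed.
So VorQ is not produced.
With no repressor bound, *kosP* is transcribed.
→ *kosP* is ON in A.
Condition B:
Melibiose is absent, so VelQ is inactive.
Required activator VelQ is absent, so *jalE* is not transcribed.
So JalE is not produced.
Autoinducer-2 is present, so JovW is active.
With repressor JovW bound, *purR* is not transcribed.
So PurR is not produced.
NolB is produced constitutively and is active.
With repressor NolB bound, *sibL* is not transcribed.
So SibL is not produced.
Mn²⁺ is absent, so BexM is active.
With repressor BexM bound, *vorQ* is not transcribed.
So VorQ is not produced.
With no repressor bound, *kosP* is transcribed.
→ *kosP* is ON in B.

both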